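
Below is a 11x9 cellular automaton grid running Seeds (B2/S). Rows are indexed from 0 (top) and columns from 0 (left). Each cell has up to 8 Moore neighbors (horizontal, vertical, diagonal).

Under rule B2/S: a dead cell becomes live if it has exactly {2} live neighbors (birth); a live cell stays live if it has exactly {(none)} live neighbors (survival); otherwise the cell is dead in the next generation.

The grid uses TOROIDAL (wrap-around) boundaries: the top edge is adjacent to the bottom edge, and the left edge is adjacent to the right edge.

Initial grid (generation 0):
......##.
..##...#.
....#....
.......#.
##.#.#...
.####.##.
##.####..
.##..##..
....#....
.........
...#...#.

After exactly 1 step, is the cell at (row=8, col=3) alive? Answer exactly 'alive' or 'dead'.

Answer: alive

Derivation:
Simulating step by step:
Generation 0 (given above): 30 live cells
Generation 1: 24 live cells
....#....
....##..#
..#...###
####.##.#
.........
.........
........#
.......#.
.###..#..
...##....
........#

Cell (8,3) at generation 1: 1 -> alive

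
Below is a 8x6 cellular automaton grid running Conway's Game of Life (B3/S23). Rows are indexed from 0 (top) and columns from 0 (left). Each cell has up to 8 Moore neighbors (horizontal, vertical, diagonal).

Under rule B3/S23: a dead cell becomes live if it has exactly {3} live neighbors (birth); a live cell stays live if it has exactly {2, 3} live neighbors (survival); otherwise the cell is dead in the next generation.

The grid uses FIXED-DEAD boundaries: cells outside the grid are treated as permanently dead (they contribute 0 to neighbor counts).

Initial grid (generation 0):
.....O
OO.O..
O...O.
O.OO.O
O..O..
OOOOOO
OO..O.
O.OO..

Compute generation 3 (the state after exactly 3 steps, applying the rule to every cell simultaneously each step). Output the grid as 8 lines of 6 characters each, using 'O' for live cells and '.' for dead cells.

Answer: ......
OO....
O.O.O.
O.O.OO
......
...OOO
....OO
......

Derivation:
Simulating step by step:
Generation 0 (given above): 24 live cells
Generation 1: 15 live cells
......
OO..O.
O...O.
O.OO..
O....O
.....O
.....O
O.OO..
Generation 2: 13 live cells
......
OO....
O.O.O.
O..OO.
.O..O.
....OO
....O.
......
Generation 3: 14 live cells
(generation 3 grid is the final answer)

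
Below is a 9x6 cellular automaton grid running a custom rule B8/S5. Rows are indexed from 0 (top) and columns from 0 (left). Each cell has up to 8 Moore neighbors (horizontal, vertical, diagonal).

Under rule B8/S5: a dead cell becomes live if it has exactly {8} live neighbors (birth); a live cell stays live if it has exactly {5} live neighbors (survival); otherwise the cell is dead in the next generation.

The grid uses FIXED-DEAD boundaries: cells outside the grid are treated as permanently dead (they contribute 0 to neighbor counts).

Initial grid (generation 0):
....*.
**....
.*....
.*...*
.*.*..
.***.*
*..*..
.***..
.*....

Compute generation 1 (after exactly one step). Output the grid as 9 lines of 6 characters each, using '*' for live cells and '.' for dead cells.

Simulating step by step:
Generation 0 (given above): 18 live cells
Generation 1: 1 live cells
(generation 1 grid is the final answer)

Answer: ......
......
......
......
......
..*...
......
......
......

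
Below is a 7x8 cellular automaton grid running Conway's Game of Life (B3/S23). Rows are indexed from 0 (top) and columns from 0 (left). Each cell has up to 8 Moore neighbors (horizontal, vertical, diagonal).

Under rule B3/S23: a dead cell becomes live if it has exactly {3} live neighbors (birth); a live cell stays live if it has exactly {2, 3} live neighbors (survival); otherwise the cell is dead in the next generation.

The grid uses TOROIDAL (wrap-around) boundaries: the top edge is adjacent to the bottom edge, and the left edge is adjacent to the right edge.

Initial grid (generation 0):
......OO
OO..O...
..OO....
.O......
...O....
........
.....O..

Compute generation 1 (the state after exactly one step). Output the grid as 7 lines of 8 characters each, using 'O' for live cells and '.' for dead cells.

Answer: O....OOO
OOOO...O
O.OO....
...O....
........
........
......O.

Derivation:
Simulating step by step:
Generation 0 (given above): 10 live cells
Generation 1: 14 live cells
(generation 1 grid is the final answer)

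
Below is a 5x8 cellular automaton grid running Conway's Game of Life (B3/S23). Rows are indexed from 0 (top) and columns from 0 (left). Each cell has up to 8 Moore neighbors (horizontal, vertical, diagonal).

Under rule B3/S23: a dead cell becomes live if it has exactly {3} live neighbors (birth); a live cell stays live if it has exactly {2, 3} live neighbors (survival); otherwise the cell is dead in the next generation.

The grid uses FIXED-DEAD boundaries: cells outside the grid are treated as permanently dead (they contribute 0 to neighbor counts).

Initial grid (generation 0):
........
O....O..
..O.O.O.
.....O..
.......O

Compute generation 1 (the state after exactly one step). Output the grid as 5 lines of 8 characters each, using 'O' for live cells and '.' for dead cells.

Simulating step by step:
Generation 0 (given above): 7 live cells
Generation 1: 5 live cells
(generation 1 grid is the final answer)

Answer: ........
.....O..
....O.O.
.....OO.
........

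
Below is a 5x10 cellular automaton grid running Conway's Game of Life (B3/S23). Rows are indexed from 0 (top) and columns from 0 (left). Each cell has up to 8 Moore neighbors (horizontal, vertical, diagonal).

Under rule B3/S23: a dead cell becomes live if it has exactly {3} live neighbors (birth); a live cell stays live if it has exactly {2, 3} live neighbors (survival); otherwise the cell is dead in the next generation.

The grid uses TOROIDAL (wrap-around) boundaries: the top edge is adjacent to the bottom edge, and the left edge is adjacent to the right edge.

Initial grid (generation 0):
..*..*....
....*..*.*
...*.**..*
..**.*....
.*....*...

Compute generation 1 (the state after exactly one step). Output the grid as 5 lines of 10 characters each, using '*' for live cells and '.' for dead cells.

Answer: .....**...
...**...*.
..**.**.*.
..**.*....
.*.****...

Derivation:
Simulating step by step:
Generation 0 (given above): 14 live cells
Generation 1: 18 live cells
(generation 1 grid is the final answer)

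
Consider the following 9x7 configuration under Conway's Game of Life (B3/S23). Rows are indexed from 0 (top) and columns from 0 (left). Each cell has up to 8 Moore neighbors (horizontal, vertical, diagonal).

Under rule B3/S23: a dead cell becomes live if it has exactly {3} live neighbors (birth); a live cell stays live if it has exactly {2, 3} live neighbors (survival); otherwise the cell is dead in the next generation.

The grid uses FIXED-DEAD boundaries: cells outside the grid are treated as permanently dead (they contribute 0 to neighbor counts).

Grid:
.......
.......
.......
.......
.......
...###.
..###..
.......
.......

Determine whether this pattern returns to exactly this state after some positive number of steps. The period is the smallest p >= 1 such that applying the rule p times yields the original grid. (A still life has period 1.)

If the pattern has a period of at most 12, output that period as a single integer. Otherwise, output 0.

Answer: 2

Derivation:
Simulating and comparing each generation to the original:
Gen 0 (original, given above): 6 live cells
Gen 1: 6 live cells, differs from original
Gen 2: 6 live cells, MATCHES original -> period = 2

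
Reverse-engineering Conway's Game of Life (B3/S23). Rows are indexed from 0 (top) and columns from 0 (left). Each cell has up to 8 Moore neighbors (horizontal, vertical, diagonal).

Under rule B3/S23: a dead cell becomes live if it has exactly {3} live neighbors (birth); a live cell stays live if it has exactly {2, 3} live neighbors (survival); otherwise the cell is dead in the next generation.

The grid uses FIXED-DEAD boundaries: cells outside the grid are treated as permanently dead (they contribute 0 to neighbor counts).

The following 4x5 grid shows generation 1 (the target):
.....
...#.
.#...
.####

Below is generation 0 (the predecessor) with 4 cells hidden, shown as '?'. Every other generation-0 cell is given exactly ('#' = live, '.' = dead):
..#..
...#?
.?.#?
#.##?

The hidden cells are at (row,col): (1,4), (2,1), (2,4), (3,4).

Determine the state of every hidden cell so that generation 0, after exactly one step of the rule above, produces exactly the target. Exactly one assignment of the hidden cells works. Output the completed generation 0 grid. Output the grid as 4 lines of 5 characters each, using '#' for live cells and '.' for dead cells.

Hidden generation-0 cells (in order): (1,4), (2,1), (2,4), (3,4).
A hidden cell only influences target cells in its own 3x3 neighborhood. Try each of the 2^4 = 16 assignments, step the completed generation 0 forward once under B3/S23, and compare with the target:
  (1,4)=. (2,1)=. (2,4)=. (3,4)=. -> step gives (1,2)='#' but target has '.' -> reject
  (1,4)=. (2,1)=. (2,4)=. (3,4)=# -> step gives (1,2)='#' but target has '.' -> reject
  (1,4)=. (2,1)=. (2,4)=# (3,4)=. -> step gives (1,2)='#' but target has '.' -> reject
  (1,4)=. (2,1)=. (2,4)=# (3,4)=# -> step gives (1,2)='#' but target has '.' -> reject
  (1,4)=. (2,1)=# (2,4)=. (3,4)=. -> step gives (2,3)='#' but target has '.' -> reject
  (1,4)=. (2,1)=# (2,4)=. (3,4)=# -> step reproduces the target at every cell -> ACCEPT
  (1,4)=. (2,1)=# (2,4)=# (3,4)=. -> step gives (1,4)='#' but target has '.' -> reject
  (1,4)=. (2,1)=# (2,4)=# (3,4)=# -> step gives (1,4)='#' but target has '.' -> reject
  (1,4)=# (2,1)=. (2,4)=. (3,4)=. -> step gives (0,3)='#' but target has '.' -> reject
  (1,4)=# (2,1)=. (2,4)=. (3,4)=# -> step gives (0,3)='#' but target has '.' -> reject
  (1,4)=# (2,1)=. (2,4)=# (3,4)=. -> step gives (0,3)='#' but target has '.' -> reject
  (1,4)=# (2,1)=. (2,4)=# (3,4)=# -> step gives (0,3)='#' but target has '.' -> reject
  (1,4)=# (2,1)=# (2,4)=. (3,4)=. -> step gives (0,3)='#' but target has '.' -> reject
  (1,4)=# (2,1)=# (2,4)=. (3,4)=# -> step gives (0,3)='#' but target has '.' -> reject
  (1,4)=# (2,1)=# (2,4)=# (3,4)=. -> step gives (0,3)='#' but target has '.' -> reject
  (1,4)=# (2,1)=# (2,4)=# (3,4)=# -> step gives (0,3)='#' but target has '.' -> reject
Unique solution: (1,4)=dead, (2,1)=live, (2,4)=dead, (3,4)=live.
Check: live-neighbor counts of every cell in the completed generation 0:
01121
12422
22544
13332
Applying B3/S23 to generation 0 with these counts gives:
.....
...#.
.#...
.####
which matches the target exactly.

Answer: ..#..
...#.
.#.#.
#.###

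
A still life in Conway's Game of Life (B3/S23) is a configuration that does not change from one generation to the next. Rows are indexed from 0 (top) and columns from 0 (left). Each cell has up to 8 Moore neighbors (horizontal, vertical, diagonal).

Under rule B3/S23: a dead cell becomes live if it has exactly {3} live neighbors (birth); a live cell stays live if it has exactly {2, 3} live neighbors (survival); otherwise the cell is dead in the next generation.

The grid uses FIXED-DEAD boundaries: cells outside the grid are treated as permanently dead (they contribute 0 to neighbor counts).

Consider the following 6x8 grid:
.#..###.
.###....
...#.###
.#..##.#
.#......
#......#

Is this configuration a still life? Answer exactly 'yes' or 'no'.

Compute generation 1 and compare to generation 0 (given above):
Generation 1:
.#.###..
.#.#...#
.#.#.#.#
..#.##.#
##....#.
........
Cell (0,3) differs: gen0=0 vs gen1=1 -> NOT a still life.

Answer: no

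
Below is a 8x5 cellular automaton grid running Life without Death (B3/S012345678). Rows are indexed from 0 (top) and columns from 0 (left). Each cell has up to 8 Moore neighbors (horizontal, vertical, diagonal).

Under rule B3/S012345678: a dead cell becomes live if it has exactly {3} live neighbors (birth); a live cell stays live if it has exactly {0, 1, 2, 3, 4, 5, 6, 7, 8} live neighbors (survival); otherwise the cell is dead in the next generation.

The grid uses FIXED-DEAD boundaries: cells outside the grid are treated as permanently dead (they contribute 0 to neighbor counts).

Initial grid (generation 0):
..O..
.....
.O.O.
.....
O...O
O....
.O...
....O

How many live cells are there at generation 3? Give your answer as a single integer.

Answer: 20

Derivation:
Simulating step by step:
Generation 0 (given above): 8 live cells
Generation 1: 10 live cells
..O..
..O..
.O.O.
.....
O...O
OO...
.O...
....O
Generation 2: 15 live cells
..O..
.OOO.
.OOO.
.....
OO..O
OO...
OO...
....O
Generation 3: 20 live cells
.OOO.
.OOO.
.OOO.
O..O.
OO..O
OOO..
OO...
....O
Population at generation 3: 20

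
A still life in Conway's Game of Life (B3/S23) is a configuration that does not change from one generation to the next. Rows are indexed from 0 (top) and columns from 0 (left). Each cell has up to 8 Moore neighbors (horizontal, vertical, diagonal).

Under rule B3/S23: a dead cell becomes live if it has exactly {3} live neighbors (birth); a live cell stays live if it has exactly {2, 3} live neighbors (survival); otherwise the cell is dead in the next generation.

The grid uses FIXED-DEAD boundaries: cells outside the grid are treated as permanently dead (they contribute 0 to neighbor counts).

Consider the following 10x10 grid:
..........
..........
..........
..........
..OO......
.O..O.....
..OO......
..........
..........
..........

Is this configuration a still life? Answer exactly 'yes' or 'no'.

Answer: yes

Derivation:
Compute generation 1 and compare to generation 0 (given above):
Generation 1:
..........
..........
..........
..........
..OO......
.O..O.....
..OO......
..........
..........
..........
The grids are IDENTICAL -> still life.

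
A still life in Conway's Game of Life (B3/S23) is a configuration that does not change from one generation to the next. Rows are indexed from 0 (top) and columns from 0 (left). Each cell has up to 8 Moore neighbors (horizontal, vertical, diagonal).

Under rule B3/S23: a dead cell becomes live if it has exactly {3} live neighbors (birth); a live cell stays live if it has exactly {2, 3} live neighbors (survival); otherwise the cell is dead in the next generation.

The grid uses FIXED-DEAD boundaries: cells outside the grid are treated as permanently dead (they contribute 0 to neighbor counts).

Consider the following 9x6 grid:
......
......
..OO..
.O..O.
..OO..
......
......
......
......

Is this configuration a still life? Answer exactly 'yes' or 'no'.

Compute generation 1 and compare to generation 0 (given above):
Generation 1:
......
......
..OO..
.O..O.
..OO..
......
......
......
......
The grids are IDENTICAL -> still life.

Answer: yes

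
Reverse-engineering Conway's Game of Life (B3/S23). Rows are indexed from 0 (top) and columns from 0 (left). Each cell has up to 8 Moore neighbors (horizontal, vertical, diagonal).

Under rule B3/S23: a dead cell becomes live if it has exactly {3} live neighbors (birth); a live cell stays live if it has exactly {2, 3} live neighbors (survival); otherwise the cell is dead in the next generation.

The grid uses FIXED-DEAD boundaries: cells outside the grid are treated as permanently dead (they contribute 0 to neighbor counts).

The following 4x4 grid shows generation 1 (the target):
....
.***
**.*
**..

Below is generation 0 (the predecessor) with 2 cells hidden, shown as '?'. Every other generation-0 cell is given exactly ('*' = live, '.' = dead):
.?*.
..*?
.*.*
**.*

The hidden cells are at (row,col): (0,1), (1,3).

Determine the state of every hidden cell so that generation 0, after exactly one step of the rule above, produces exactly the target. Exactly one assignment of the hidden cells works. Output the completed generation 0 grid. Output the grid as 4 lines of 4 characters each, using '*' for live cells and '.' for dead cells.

Answer: ..*.
..*.
.*.*
**.*

Derivation:
Hidden generation-0 cells (in order): (0,1), (1,3).
A hidden cell only influences target cells in its own 3x3 neighborhood. Try each of the 2^2 = 4 assignments, step the completed generation 0 forward once under B3/S23, and compare with the target:
  (0,1)=. (1,3)=. -> step reproduces the target at every cell -> ACCEPT
  (0,1)=. (1,3)=* -> step gives (0,2)='*' but target has '.' -> reject
  (0,1)=* (1,3)=. -> step gives (0,1)='*' but target has '.' -> reject
  (0,1)=* (1,3)=* -> step gives (0,1)='*' but target has '.' -> reject
Unique solution: (0,1)=dead, (1,3)=dead.
Check: live-neighbor counts of every cell in the completed generation 0:
0212
1333
3352
2241
Applying B3/S23 to generation 0 with these counts gives:
....
.***
**.*
**..
which matches the target exactly.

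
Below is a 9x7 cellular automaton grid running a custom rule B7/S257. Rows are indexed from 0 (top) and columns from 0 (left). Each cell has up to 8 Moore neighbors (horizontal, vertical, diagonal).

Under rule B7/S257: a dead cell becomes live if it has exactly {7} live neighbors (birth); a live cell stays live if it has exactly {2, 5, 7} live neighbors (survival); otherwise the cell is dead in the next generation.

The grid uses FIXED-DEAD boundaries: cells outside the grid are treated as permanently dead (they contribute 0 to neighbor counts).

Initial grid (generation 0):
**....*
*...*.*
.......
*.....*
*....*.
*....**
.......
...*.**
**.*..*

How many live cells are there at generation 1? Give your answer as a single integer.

Simulating step by step:
Generation 0 (given above): 20 live cells
Generation 1: 9 live cells
**.....
*......
.......
.......
*......
.....**
.......
.....**
......*
Population at generation 1: 9

Answer: 9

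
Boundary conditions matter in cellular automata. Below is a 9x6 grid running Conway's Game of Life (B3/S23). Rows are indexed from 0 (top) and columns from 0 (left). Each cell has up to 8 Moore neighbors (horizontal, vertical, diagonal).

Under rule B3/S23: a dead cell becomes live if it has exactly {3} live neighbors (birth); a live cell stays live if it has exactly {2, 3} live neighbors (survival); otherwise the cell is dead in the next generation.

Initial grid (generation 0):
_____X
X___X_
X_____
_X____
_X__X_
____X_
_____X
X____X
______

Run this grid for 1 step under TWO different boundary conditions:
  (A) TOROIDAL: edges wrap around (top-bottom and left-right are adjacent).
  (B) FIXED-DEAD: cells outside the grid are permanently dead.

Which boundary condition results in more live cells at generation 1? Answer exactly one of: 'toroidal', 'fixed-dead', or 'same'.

Under TOROIDAL boundary, generation 1:
_____X
X_____
XX___X
XX____
______
____XX
X___XX
X____X
X____X
Population = 16

Under FIXED-DEAD boundary, generation 1:
______
______
XX____
XX____
______
____XX
____XX
______
______
Population = 8

Comparison: toroidal=16, fixed-dead=8 -> toroidal

Answer: toroidal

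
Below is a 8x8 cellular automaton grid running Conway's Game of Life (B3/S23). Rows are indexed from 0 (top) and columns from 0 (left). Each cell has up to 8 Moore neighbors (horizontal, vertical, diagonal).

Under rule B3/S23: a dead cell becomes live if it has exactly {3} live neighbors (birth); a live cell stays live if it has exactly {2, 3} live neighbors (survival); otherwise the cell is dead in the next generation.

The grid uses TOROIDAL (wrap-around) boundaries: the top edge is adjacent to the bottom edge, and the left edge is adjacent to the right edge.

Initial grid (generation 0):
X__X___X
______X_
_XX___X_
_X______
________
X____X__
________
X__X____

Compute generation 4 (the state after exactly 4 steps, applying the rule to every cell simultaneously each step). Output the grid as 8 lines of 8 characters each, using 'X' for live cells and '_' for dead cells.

Answer: ________
________
__X_____
__X_____
________
________
________
________

Derivation:
Simulating step by step:
Generation 0 (given above): 12 live cells
Generation 1: 12 live cells
X______X
XXX___X_
_XX_____
_XX_____
________
________
________
X______X
Generation 2: 7 live cells
______X_
__X_____
___X____
_XX_____
________
________
________
X______X
Generation 3: 5 live cells
_______X
________
_X_X____
__X_____
________
________
________
_______X
Generation 4: 2 live cells
(generation 4 grid is the final answer)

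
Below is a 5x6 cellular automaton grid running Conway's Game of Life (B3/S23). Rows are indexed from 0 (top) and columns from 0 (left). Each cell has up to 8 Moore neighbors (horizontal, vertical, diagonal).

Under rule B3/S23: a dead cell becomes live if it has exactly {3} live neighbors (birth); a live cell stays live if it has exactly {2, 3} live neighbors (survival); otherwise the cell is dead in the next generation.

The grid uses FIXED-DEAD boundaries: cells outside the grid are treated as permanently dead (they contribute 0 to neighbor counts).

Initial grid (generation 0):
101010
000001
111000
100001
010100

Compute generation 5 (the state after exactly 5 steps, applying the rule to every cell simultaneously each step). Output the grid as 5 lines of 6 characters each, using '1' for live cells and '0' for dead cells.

Answer: 000000
000000
110000
110000
000000

Derivation:
Simulating step by step:
Generation 0 (given above): 11 live cells
Generation 1: 6 live cells
000000
101100
110000
100000
000000
Generation 2: 6 live cells
000000
101000
101000
110000
000000
Generation 3: 4 live cells
000000
000000
101000
110000
000000
Generation 4: 3 live cells
000000
000000
100000
110000
000000
Generation 5: 4 live cells
(generation 5 grid is the final answer)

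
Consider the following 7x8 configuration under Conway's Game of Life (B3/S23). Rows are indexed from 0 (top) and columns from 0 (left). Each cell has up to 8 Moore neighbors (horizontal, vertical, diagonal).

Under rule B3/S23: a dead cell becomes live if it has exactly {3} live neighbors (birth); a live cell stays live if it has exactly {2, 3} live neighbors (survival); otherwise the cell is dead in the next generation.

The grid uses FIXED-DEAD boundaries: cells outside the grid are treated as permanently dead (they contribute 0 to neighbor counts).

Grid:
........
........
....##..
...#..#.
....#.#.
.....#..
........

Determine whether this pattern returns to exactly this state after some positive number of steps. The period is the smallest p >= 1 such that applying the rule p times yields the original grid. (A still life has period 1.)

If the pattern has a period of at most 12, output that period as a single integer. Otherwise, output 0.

Answer: 1

Derivation:
Simulating and comparing each generation to the original:
Gen 0 (original, given above): 7 live cells
Gen 1: 7 live cells, MATCHES original -> period = 1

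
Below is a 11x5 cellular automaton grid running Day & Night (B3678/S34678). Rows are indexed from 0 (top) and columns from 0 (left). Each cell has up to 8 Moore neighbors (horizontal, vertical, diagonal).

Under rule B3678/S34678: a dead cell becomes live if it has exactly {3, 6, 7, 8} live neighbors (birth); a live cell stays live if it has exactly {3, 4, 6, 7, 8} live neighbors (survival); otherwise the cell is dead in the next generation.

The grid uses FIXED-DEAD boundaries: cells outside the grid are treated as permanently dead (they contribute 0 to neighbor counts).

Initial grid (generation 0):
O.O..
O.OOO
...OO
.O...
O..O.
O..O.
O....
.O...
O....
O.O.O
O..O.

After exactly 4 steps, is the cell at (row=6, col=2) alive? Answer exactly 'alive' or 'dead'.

Simulating step by step:
Generation 0 (given above): 21 live cells
Generation 1: 15 live cells
.....
..O.O
.O.OO
..OOO
.OO..
.O...
.O...
O....
.....
...O.
.O...
Generation 2: 8 live cells
.....
.....
...OO
....O
.OO..
OO...
O....
.....
.....
.....
.....
Generation 3: 7 live cells
.....
.....
.....
..O..
OO...
OOO..
.O...
.....
.....
.....
.....
Generation 4: 7 live cells
.....
.....
.....
.O...
O....
O.O..
OOO..
.....
.....
.....
.....

Cell (6,2) at generation 4: 1 -> alive

Answer: alive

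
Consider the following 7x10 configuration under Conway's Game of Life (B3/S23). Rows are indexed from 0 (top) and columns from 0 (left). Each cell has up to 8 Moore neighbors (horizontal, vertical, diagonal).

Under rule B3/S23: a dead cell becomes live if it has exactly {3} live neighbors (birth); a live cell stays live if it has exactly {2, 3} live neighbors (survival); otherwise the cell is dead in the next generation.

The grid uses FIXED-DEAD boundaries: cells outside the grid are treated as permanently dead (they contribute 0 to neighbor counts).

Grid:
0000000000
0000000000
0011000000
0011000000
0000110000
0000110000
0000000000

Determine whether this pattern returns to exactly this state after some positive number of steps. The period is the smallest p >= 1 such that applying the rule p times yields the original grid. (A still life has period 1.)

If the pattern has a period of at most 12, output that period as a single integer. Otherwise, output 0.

Answer: 2

Derivation:
Simulating and comparing each generation to the original:
Gen 0 (original, given above): 8 live cells
Gen 1: 6 live cells, differs from original
Gen 2: 8 live cells, MATCHES original -> period = 2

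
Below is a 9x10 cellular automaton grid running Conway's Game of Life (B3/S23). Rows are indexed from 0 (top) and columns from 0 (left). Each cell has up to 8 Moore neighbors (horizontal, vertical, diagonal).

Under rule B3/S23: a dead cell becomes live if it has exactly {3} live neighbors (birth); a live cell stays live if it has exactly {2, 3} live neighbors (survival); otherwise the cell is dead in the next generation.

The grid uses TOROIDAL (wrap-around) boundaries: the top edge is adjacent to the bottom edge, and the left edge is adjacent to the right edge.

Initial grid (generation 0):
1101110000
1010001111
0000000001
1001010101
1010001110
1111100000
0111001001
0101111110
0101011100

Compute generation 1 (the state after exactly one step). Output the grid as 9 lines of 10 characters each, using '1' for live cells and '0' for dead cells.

Simulating step by step:
Generation 0 (given above): 44 live cells
Generation 1: 27 live cells
(generation 1 grid is the final answer)

Answer: 0001000000
0011111110
0100000000
1100000100
0000011110
0000111010
0000001011
0100000010
0100000010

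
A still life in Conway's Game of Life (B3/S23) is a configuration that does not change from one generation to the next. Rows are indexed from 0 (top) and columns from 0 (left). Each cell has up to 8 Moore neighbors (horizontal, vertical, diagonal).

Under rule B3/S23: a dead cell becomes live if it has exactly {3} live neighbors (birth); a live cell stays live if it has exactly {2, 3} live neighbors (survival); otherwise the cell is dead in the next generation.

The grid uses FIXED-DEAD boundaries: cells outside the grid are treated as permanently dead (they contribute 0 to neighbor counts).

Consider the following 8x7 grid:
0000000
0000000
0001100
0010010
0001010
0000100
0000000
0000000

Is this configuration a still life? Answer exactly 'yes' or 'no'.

Answer: yes

Derivation:
Compute generation 1 and compare to generation 0 (given above):
Generation 1:
0000000
0000000
0001100
0010010
0001010
0000100
0000000
0000000
The grids are IDENTICAL -> still life.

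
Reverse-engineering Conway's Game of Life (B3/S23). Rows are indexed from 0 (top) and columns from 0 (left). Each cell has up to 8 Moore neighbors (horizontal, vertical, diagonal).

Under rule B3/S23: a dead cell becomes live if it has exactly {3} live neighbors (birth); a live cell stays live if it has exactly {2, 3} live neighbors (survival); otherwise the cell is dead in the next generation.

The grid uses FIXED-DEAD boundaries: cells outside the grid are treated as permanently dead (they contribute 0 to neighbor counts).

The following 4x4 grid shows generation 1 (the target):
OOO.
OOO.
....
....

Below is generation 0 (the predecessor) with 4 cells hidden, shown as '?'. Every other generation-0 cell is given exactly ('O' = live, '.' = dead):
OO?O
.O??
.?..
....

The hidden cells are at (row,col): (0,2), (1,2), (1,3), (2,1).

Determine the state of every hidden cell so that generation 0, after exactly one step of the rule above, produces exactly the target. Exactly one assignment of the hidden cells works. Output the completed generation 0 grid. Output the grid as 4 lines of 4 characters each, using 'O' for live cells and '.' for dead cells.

Hidden generation-0 cells (in order): (0,2), (1,2), (1,3), (2,1).
A hidden cell only influences target cells in its own 3x3 neighborhood. Try each of the 2^4 = 16 assignments, step the completed generation 0 forward once under B3/S23, and compare with the target:
  (0,2)=. (1,2)=. (1,3)=. (2,1)=. -> step reproduces the target at every cell -> ACCEPT
  (0,2)=. (1,2)=. (1,3)=. (2,1)=O -> step gives (1,0)='.' but target has 'O' -> reject
  (0,2)=. (1,2)=. (1,3)=O (2,1)=. -> step gives (0,2)='.' but target has 'O' -> reject
  (0,2)=. (1,2)=. (1,3)=O (2,1)=O -> step gives (0,2)='.' but target has 'O' -> reject
  (0,2)=. (1,2)=O (1,3)=. (2,1)=. -> step gives (0,2)='.' but target has 'O' -> reject
  (0,2)=. (1,2)=O (1,3)=. (2,1)=O -> step gives (0,2)='.' but target has 'O' -> reject
  (0,2)=. (1,2)=O (1,3)=O (2,1)=. -> step gives (0,2)='.' but target has 'O' -> reject
  (0,2)=. (1,2)=O (1,3)=O (2,1)=O -> step gives (0,2)='.' but target has 'O' -> reject
  (0,2)=O (1,2)=. (1,3)=. (2,1)=. -> step gives (1,2)='.' but target has 'O' -> reject
  (0,2)=O (1,2)=. (1,3)=. (2,1)=O -> step gives (1,0)='.' but target has 'O' -> reject
  (0,2)=O (1,2)=. (1,3)=O (2,1)=. -> step gives (0,2)='.' but target has 'O' -> reject
  (0,2)=O (1,2)=. (1,3)=O (2,1)=O -> step gives (0,2)='.' but target has 'O' -> reject
  (0,2)=O (1,2)=O (1,3)=. (2,1)=. -> step gives (0,1)='.' but target has 'O' -> reject
  (0,2)=O (1,2)=O (1,3)=. (2,1)=O -> step gives (0,1)='.' but target has 'O' -> reject
  (0,2)=O (1,2)=O (1,3)=O (2,1)=. -> step gives (0,1)='.' but target has 'O' -> reject
  (0,2)=O (1,2)=O (1,3)=O (2,1)=O -> step gives (0,1)='.' but target has 'O' -> reject
Unique solution: (0,2)=dead, (1,2)=dead, (1,3)=dead, (2,1)=dead.
Check: live-neighbor counts of every cell in the completed generation 0:
2230
3231
1110
0000
Applying B3/S23 to generation 0 with these counts gives:
OOO.
OOO.
....
....
which matches the target exactly.

Answer: OO.O
.O..
....
....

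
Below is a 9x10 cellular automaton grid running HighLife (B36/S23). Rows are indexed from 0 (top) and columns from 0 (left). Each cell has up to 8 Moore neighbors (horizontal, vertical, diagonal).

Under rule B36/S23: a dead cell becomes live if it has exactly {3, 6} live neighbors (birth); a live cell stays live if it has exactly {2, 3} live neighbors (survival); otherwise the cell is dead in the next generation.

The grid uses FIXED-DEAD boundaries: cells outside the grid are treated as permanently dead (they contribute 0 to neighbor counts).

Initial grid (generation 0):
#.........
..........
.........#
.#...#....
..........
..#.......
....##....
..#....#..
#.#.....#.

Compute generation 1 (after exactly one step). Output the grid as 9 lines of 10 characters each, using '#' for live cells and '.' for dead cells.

Answer: ..........
..........
..........
..........
..........
..........
...#......
.#.#......
.#........

Derivation:
Simulating step by step:
Generation 0 (given above): 12 live cells
Generation 1: 4 live cells
(generation 1 grid is the final answer)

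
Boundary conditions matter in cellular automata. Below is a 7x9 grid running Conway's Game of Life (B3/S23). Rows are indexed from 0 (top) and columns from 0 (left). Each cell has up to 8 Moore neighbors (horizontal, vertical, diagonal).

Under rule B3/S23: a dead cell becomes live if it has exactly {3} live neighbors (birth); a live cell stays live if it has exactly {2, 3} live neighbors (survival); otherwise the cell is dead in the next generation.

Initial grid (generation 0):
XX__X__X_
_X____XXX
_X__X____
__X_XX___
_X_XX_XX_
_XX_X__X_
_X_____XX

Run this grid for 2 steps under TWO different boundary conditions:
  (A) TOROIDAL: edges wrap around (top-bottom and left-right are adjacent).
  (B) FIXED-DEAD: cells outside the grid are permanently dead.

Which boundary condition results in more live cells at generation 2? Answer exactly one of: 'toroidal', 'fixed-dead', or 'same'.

Answer: toroidal

Derivation:
Under TOROIDAL boundary, generation 2:
XX_X_X__X
____XX__X
____X____
________X
XX____XX_
__X_XX___
_X_XXXX__
Population = 22

Under FIXED-DEAD boundary, generation 2:
XXX__X__X
____X____
X___X___X
X________
______XX_
X____X__X
XXX______
Population = 18

Comparison: toroidal=22, fixed-dead=18 -> toroidal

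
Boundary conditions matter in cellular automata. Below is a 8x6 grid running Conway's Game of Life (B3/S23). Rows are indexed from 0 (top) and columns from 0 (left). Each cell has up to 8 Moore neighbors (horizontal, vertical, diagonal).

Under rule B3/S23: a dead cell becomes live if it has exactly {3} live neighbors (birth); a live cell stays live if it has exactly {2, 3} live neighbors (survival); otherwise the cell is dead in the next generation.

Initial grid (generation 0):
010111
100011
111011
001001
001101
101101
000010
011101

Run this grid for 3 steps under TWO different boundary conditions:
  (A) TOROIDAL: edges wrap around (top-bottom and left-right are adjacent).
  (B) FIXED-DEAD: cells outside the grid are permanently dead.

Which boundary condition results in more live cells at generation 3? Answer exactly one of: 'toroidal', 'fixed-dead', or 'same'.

Under TOROIDAL boundary, generation 3:
000000
000000
000000
000000
010001
011011
000001
110001
Population = 10

Under FIXED-DEAD boundary, generation 3:
000000
000000
000000
000000
000011
000000
000101
000010
Population = 5

Comparison: toroidal=10, fixed-dead=5 -> toroidal

Answer: toroidal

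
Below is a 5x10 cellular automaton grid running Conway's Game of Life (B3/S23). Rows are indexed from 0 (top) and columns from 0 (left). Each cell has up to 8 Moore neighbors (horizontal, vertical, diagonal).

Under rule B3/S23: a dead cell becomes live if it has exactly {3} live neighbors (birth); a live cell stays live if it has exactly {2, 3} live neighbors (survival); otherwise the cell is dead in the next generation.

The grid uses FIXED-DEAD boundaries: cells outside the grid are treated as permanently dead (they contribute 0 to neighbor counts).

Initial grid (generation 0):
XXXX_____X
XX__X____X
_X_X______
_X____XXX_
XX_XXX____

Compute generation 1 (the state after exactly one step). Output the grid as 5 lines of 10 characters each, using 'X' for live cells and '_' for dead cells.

Simulating step by step:
Generation 0 (given above): 20 live cells
Generation 1: 19 live cells
(generation 1 grid is the final answer)

Answer: X_XX______
____X_____
_X_____XX_
_X_X_XXX__
XXX_XXXX__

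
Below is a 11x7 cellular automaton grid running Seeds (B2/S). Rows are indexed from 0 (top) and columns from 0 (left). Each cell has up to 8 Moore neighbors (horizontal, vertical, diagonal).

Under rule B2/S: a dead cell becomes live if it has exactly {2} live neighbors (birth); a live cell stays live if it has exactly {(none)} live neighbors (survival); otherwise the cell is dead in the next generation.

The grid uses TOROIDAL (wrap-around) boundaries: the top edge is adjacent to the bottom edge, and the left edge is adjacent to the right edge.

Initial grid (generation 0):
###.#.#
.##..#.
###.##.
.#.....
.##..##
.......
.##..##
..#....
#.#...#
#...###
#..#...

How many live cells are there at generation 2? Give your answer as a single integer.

Answer: 8

Derivation:
Simulating step by step:
Generation 0 (given above): 32 live cells
Generation 1: 6 live cells
.......
.......
.......
.......
.......
...##..
#..#...
.......
....#..
..#....
.......
Generation 2: 8 live cells
.......
.......
.......
.......
...##..
..#....
..#....
...##..
...#...
...#...
.......
Population at generation 2: 8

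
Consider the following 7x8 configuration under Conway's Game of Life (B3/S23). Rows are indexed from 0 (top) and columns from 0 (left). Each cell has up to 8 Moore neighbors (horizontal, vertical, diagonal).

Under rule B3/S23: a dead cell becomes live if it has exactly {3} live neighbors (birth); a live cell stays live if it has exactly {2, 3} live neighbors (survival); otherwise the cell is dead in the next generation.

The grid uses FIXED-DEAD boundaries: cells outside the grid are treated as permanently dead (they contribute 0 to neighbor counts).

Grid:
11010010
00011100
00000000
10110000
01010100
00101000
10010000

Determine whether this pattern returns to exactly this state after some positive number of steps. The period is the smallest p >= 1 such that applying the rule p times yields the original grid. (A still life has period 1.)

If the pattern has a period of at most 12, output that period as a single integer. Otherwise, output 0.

Simulating and comparing each generation to the original:
Gen 0 (original, given above): 17 live cells
Gen 1: 17 live cells, differs from original
Gen 2: 14 live cells, differs from original
Gen 3: 12 live cells, differs from original
Gen 4: 16 live cells, differs from original
Gen 5: 7 live cells, differs from original
Gen 6: 4 live cells, differs from original
Gen 7: 0 live cells, differs from original
Gen 8: 0 live cells, differs from original
Gen 9: 0 live cells, differs from original
Gen 10: 0 live cells, differs from original
Gen 11: 0 live cells, differs from original
Gen 12: 0 live cells, differs from original
No period found within 12 steps.

Answer: 0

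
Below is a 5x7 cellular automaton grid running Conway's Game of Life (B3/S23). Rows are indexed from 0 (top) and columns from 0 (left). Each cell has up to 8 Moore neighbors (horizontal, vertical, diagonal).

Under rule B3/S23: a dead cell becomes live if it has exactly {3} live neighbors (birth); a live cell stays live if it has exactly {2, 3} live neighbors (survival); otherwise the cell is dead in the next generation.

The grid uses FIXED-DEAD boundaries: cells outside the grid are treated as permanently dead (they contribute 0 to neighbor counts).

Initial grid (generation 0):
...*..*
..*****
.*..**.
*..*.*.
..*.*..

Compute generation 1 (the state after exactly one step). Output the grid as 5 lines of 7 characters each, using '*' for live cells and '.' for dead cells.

Answer: ..**..*
..*...*
.*.....
.***.*.
...**..

Derivation:
Simulating step by step:
Generation 0 (given above): 15 live cells
Generation 1: 12 live cells
(generation 1 grid is the final answer)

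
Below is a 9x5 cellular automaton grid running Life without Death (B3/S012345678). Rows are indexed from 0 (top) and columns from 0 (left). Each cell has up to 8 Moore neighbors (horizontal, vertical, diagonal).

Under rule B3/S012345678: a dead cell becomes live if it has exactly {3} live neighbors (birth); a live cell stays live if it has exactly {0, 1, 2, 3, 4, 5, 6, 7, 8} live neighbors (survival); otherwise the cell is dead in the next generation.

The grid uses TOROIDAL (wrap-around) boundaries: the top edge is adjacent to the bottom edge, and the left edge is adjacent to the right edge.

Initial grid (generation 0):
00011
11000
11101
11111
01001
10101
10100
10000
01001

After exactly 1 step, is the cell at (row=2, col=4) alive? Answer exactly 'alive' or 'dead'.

Simulating step by step:
Generation 0 (given above): 23 live cells
Generation 1: 28 live cells
01111
11000
11101
11111
01001
10101
10110
10001
01011

Cell (2,4) at generation 1: 1 -> alive

Answer: alive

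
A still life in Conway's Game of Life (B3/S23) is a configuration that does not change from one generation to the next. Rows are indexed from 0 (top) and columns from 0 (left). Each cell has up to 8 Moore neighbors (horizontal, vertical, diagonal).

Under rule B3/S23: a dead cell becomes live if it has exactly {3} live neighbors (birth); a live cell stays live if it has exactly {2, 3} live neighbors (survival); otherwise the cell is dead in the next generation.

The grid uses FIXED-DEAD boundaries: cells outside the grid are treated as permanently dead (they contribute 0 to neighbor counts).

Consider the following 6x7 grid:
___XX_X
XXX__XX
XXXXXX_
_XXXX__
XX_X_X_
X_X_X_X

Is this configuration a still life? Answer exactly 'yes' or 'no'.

Compute generation 1 and compare to generation 0 (given above):
Generation 1:
_XXXX_X
X_____X
______X
_______
X____X_
X_XXXX_
Cell (0,1) differs: gen0=0 vs gen1=1 -> NOT a still life.

Answer: no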